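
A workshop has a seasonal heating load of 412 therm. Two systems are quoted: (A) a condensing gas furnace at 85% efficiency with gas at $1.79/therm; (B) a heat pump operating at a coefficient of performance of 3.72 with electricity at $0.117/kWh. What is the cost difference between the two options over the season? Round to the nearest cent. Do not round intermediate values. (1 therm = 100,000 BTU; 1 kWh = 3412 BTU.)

Heat load = 412 therm × 100,000 = 41,200,000 BTU
Gas: input = 41,200,000 / 0.85 = 48,470,588 BTU = 484.7 therm → 484.7 × $1.79 = $867.62
Heat pump: 41,200,000 BTU / 3412 = 12,080 kWh heat; / 3.72 = 3,246 kWh in → × $0.117 = $379.78
Difference = |$867.62 − $379.78| = $487.84

$487.84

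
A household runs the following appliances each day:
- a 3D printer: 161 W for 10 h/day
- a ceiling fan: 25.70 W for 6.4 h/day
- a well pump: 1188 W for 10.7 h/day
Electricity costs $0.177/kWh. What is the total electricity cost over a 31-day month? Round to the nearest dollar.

3D printer: 161 W × 10 h × 31 d = 49,910 Wh = 49.91 kWh
ceiling fan: 25.70 W × 6.4 h × 31 d = 5,099 Wh = 5.099 kWh
well pump: 1188 W × 10.7 h × 31 d = 394,060 Wh = 394.1 kWh
Total energy = 49.91 + 5.099 + 394.1 = 449.1 kWh
Cost = 449.1 kWh × $0.177 = $79.49 ≈ $79

$79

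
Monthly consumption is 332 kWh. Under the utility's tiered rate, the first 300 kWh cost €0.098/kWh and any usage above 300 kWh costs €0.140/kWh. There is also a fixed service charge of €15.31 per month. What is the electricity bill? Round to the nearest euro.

First 300 kWh × €0.098 = €29.40
Remaining 32 kWh × €0.140 = €4.48
Energy charge = €33.88; + service €15.31 = €49.19 ≈ €49

€49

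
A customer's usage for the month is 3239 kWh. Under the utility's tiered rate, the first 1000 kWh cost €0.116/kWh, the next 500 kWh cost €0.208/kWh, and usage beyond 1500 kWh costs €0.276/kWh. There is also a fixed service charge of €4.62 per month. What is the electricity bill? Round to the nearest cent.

€704.58

First 1000 kWh × €0.116 = €116.00
Next 500 kWh × €0.208 = €104.00
Remaining 1739 kWh × €0.276 = €479.96
Energy charge = €699.96; + service €4.62 = €704.58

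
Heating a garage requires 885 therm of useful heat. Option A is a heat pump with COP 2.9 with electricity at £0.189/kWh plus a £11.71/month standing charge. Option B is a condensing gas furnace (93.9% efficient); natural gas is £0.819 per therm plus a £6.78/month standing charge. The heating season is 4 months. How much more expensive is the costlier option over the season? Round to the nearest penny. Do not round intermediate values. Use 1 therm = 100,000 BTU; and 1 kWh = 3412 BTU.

£938.25

Heat load = 885 therm × 100,000 = 88,500,000 BTU
Gas: input = 88,500,000 / 0.939 = 94,249,201 BTU = 942.5 therm → 942.5 × £0.819 = £771.90; + 4 × £6.78 standing = £799.02
Heat pump: 88,500,000 BTU / 3412 = 25,940 kWh heat; / 2.9 = 8,944 kWh in → × £0.189 = £1,690.43; + 4 × £11.71 standing = £1,737.27
Difference = |£799.02 − £1,737.27| = £938.25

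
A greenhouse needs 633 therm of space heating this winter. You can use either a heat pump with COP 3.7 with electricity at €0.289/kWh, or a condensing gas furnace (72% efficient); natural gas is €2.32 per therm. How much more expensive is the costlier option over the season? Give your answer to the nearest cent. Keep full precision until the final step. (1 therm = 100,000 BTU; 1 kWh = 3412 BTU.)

€590.59

Heat load = 633 therm × 100,000 = 63,300,000 BTU
Gas: input = 63,300,000 / 0.72 = 87,916,667 BTU = 879.2 therm → 879.2 × €2.32 = €2,039.67
Heat pump: 63,300,000 BTU / 3412 = 18,550 kWh heat; / 3.7 = 5,014 kWh in → × €0.289 = €1,449.07
Difference = |€2,039.67 − €1,449.07| = €590.59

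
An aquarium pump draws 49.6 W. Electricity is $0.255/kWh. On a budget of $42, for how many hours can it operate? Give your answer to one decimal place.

3320.7 h

Energy budget = $42 / $0.255 per kWh = 164.7 kWh = 164,706 Wh
Runtime = 164,706 Wh / 49.6 W = 3,321 h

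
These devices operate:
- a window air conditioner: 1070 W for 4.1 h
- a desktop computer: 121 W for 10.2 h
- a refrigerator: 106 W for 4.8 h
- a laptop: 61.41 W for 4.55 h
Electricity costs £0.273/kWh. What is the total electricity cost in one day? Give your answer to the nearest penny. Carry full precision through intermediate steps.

window air conditioner: 1070 W × 4.1 h = 4,387 Wh = 4.387 kWh
desktop computer: 121 W × 10.2 h = 1,234 Wh = 1.234 kWh
refrigerator: 106 W × 4.8 h = 509 Wh = 0.5088 kWh
laptop: 61.41 W × 4.55 h = 279 Wh = 0.2794 kWh
Total energy = 4.387 + 1.234 + 0.5088 + 0.2794 = 6.409 kWh
Cost = 6.409 kWh × £0.273 = £1.75

£1.75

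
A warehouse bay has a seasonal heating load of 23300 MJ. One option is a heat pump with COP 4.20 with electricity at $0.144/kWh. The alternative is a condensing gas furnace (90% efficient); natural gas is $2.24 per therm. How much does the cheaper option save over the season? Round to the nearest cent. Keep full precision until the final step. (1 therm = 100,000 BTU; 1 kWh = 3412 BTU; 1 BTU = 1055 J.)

Heat load = 23300 MJ = 23,300,000,000 J / 1055 = 22,085,308 BTU
Gas: input = 22,085,308 / 0.90 = 24,539,231 BTU = 245.4 therm → 245.4 × $2.24 = $549.68
Heat pump: 22,085,308 BTU / 3412 = 6,473 kWh heat; / 4.20 = 1,541 kWh in → × $0.144 = $221.93
Difference = |$549.68 − $221.93| = $327.75

$327.75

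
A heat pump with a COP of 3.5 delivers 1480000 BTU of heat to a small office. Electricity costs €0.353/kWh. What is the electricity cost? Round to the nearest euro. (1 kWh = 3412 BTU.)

Heat delivered = 1,480,000 BTU / 3412 = 433.8 kWh
Electrical input = 433.8 kWh / 3.5 = 123.9 kWh
Cost = 123.9 × €0.353/kWh = €43.75 ≈ €44

€44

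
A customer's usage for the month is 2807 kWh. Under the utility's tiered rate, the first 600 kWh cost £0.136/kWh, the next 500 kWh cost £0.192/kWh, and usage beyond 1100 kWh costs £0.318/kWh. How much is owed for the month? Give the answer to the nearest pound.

£720

First 600 kWh × £0.136 = £81.60
Next 500 kWh × £0.192 = £96.00
Remaining 1707 kWh × £0.318 = £542.83
Total = £720.43 ≈ £720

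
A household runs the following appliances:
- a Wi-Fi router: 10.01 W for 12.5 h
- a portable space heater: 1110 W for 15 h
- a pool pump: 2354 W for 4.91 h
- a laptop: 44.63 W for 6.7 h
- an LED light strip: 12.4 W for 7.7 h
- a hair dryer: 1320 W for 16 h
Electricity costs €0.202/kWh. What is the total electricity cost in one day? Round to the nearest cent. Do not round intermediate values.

Wi-Fi router: 10.01 W × 12.5 h = 125 Wh = 0.1251 kWh
portable space heater: 1110 W × 15 h = 16,650 Wh = 16.65 kWh
pool pump: 2354 W × 4.91 h = 11,558 Wh = 11.56 kWh
laptop: 44.63 W × 6.7 h = 299 Wh = 0.299 kWh
LED light strip: 12.4 W × 7.7 h = 95 Wh = 0.09548 kWh
hair dryer: 1320 W × 16 h = 21,120 Wh = 21.12 kWh
Total energy = 0.1251 + 16.65 + 11.56 + 0.299 + 0.09548 + 21.12 = 49.85 kWh
Cost = 49.85 kWh × €0.202 = €10.07

€10.07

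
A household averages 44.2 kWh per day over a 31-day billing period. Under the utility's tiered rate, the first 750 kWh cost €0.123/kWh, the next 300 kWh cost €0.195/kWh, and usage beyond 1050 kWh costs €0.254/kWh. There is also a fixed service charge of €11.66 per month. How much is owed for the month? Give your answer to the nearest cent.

€243.74

Usage = 44.2 kWh/day × 31 days = 1370.2 kWh
First 750 kWh × €0.123 = €92.25
Next 300 kWh × €0.195 = €58.50
Remaining 320.2 kWh × €0.254 = €81.33
Energy charge = €232.08; + service €11.66 = €243.74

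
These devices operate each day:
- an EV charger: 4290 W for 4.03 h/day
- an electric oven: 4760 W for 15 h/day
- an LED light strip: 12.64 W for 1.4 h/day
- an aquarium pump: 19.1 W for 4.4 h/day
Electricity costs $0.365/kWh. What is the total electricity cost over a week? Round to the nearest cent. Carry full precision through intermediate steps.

$226.86

EV charger: 4290 W × 4.03 h × 7 d = 121,021 Wh = 121 kWh
electric oven: 4760 W × 15 h × 7 d = 499,800 Wh = 499.8 kWh
LED light strip: 12.64 W × 1.4 h × 7 d = 124 Wh = 0.1239 kWh
aquarium pump: 19.1 W × 4.4 h × 7 d = 588 Wh = 0.5883 kWh
Total energy = 121 + 499.8 + 0.1239 + 0.5883 = 621.5 kWh
Cost = 621.5 kWh × $0.365 = $226.86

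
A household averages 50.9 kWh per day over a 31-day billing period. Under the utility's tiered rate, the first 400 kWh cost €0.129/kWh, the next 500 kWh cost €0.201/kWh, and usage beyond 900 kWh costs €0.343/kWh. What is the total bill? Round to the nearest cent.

Usage = 50.9 kWh/day × 31 days = 1577.9 kWh
First 400 kWh × €0.129 = €51.60
Next 500 kWh × €0.201 = €100.50
Remaining 677.9 kWh × €0.343 = €232.52
Total = €384.62

€384.62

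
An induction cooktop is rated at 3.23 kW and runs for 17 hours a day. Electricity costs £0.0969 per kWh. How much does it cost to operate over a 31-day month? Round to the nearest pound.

£165

Energy = 3230 W × 17 h/day × 31 days = 1,702,210 Wh = 1,702 kWh
Cost = 1,702 kWh × £0.0969/kWh = £164.94 ≈ £165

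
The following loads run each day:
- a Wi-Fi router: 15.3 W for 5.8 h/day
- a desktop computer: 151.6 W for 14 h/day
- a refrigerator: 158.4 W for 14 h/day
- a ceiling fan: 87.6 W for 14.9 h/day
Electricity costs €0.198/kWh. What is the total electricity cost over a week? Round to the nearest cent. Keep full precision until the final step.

€7.95

Wi-Fi router: 15.3 W × 5.8 h × 7 d = 621 Wh = 0.6212 kWh
desktop computer: 151.6 W × 14 h × 7 d = 14,857 Wh = 14.86 kWh
refrigerator: 158.4 W × 14 h × 7 d = 15,523 Wh = 15.52 kWh
ceiling fan: 87.6 W × 14.9 h × 7 d = 9,137 Wh = 9.137 kWh
Total energy = 0.6212 + 14.86 + 15.52 + 9.137 = 40.14 kWh
Cost = 40.14 kWh × €0.198 = €7.95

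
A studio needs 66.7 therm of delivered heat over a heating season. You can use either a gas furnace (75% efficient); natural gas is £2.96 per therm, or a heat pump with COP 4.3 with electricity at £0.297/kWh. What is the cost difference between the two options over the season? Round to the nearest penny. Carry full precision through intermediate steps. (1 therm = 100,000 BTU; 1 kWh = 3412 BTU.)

Heat load = 66.7 therm × 100,000 = 6,670,000 BTU
Gas: input = 6,670,000 / 0.75 = 8,893,333 BTU = 88.93 therm → 88.93 × £2.96 = £263.24
Heat pump: 6,670,000 BTU / 3412 = 1,955 kWh heat; / 4.3 = 454.6 kWh in → × £0.297 = £135.02
Difference = |£263.24 − £135.02| = £128.22

£128.22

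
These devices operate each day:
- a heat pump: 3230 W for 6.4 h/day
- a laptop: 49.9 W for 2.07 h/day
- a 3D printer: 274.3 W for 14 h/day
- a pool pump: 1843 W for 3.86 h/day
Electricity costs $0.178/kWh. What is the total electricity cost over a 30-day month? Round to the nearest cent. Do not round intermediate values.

$169.44

heat pump: 3230 W × 6.4 h × 30 d = 620,160 Wh = 620.2 kWh
laptop: 49.9 W × 2.07 h × 30 d = 3,099 Wh = 3.099 kWh
3D printer: 274.3 W × 14 h × 30 d = 115,206 Wh = 115.2 kWh
pool pump: 1843 W × 3.86 h × 30 d = 213,419 Wh = 213.4 kWh
Total energy = 620.2 + 3.099 + 115.2 + 213.4 = 951.9 kWh
Cost = 951.9 kWh × $0.178 = $169.44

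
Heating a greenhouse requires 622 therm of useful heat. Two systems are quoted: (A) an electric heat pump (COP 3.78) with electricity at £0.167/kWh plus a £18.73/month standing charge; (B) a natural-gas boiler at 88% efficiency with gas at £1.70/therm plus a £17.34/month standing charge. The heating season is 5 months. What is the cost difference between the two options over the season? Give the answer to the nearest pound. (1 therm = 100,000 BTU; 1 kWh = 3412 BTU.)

£389

Heat load = 622 therm × 100,000 = 62,200,000 BTU
Gas: input = 62,200,000 / 0.88 = 70,681,818 BTU = 706.8 therm → 706.8 × £1.70 = £1,201.59; + 5 × £17.34 standing = £1,288.29
Heat pump: 62,200,000 BTU / 3412 = 18,230 kWh heat; / 3.78 = 4,823 kWh in → × £0.167 = £805.39; + 5 × £18.73 standing = £899.04
Difference = |£1,288.29 − £899.04| = £389.25 ≈ £389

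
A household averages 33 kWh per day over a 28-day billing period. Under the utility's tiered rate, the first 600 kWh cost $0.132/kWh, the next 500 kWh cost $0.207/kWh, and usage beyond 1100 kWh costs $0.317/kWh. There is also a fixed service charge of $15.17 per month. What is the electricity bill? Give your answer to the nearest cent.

$161.44

Usage = 33 kWh/day × 28 days = 924 kWh
First 600 kWh × $0.132 = $79.20
Next 324 kWh × $0.207 = $67.07
Remaining tier: 0 kWh (not reached)
Energy charge = $146.27; + service $15.17 = $161.44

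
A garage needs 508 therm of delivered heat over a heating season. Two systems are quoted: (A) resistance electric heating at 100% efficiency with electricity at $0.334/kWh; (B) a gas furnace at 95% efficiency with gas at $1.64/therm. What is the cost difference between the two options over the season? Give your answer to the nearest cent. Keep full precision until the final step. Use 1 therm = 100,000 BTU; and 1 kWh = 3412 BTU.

Heat load = 508 therm × 100,000 = 50,800,000 BTU
Gas: input = 50,800,000 / 0.950 = 53,473,684 BTU = 534.7 therm → 534.7 × $1.64 = $876.97
Electric: 50,800,000 BTU / 3412 = 14,890 kWh → × $0.334 = $4,972.80
Difference = |$876.97 − $4,972.80| = $4,095.83

$4095.83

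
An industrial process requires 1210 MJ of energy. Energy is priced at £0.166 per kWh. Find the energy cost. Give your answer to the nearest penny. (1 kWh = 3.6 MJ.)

£55.79

1210 MJ × (0.27778 kWh/MJ) = 336.1 kWh
Cost = 336.1 kWh × £0.166/kWh = £55.79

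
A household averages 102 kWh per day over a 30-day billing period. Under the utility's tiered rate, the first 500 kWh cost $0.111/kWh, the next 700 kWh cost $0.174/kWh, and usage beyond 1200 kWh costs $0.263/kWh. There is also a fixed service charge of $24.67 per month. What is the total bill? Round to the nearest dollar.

$691

Usage = 102 kWh/day × 30 days = 3060 kWh
First 500 kWh × $0.111 = $55.50
Next 700 kWh × $0.174 = $121.80
Remaining 1860 kWh × $0.263 = $489.18
Energy charge = $666.48; + service $24.67 = $691.15 ≈ $691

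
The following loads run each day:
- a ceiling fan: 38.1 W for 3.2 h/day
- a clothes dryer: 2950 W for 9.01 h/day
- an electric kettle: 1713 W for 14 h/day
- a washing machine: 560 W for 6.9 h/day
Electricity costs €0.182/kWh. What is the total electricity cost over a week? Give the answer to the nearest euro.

€69

ceiling fan: 38.1 W × 3.2 h × 7 d = 853 Wh = 0.8534 kWh
clothes dryer: 2950 W × 9.01 h × 7 d = 186,056 Wh = 186.1 kWh
electric kettle: 1713 W × 14 h × 7 d = 167,874 Wh = 167.9 kWh
washing machine: 560 W × 6.9 h × 7 d = 27,048 Wh = 27.05 kWh
Total energy = 0.8534 + 186.1 + 167.9 + 27.05 = 381.8 kWh
Cost = 381.8 kWh × €0.182 = €69.49 ≈ €69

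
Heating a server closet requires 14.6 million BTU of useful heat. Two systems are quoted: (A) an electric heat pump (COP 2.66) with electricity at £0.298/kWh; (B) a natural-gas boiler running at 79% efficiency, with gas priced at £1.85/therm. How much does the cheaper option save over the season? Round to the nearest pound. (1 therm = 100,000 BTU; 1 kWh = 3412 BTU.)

Heat load = 14.6 × 10⁶ BTU = 14,600,000 BTU
Gas: input = 14,600,000 / 0.79 = 18,481,013 BTU = 184.8 therm → 184.8 × £1.85 = £341.90
Heat pump: 14,600,000 BTU / 3412 = 4,279 kWh heat; / 2.66 = 1,609 kWh in → × £0.298 = £479.38
Difference = |£341.90 − £479.38| = £137.48 ≈ £137

£137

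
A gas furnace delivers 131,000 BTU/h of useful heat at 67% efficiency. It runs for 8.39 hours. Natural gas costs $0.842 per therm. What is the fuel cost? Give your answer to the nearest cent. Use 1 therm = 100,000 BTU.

Heat delivered = 131,000 BTU/h × 8.39 h = 1,099,090 BTU
Gas input = 1,099,090 / 0.670 = 1,640,433 BTU
= 1,640,433 / 100,000 = 16.4 therm
Cost = 16.4 × $0.842/therm = $13.81

$13.81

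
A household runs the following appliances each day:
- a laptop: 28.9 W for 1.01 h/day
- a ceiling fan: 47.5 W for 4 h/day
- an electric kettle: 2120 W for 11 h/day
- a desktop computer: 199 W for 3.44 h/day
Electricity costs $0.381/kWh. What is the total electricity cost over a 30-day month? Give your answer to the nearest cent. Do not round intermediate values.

laptop: 28.9 W × 1.01 h × 30 d = 876 Wh = 0.8757 kWh
ceiling fan: 47.5 W × 4 h × 30 d = 5,700 Wh = 5.7 kWh
electric kettle: 2120 W × 11 h × 30 d = 699,600 Wh = 699.6 kWh
desktop computer: 199 W × 3.44 h × 30 d = 20,537 Wh = 20.54 kWh
Total energy = 0.8757 + 5.7 + 699.6 + 20.54 = 726.7 kWh
Cost = 726.7 kWh × $0.381 = $276.88

$276.88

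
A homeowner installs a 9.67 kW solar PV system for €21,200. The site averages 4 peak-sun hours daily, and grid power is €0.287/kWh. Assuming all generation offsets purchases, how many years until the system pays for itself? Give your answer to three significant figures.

Daily generation = 9.67 kW × 4 h = 38.68 kWh
Annual generation = 38.68 × 365 = 14118 kWh
Annual savings = 14118 × €0.287 = €4,051.92
Payback = €21,200 / €4,051.92 = 5.23 years

5.23 years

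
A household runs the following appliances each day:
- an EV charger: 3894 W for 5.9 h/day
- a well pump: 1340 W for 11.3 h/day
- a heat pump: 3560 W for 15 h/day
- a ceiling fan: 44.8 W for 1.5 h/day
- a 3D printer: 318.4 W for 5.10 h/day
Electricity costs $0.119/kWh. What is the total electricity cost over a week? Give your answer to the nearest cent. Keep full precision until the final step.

EV charger: 3894 W × 5.9 h × 7 d = 160,822 Wh = 160.8 kWh
well pump: 1340 W × 11.3 h × 7 d = 105,994 Wh = 106 kWh
heat pump: 3560 W × 15 h × 7 d = 373,800 Wh = 373.8 kWh
ceiling fan: 44.8 W × 1.5 h × 7 d = 470 Wh = 0.4704 kWh
3D printer: 318.4 W × 5.10 h × 7 d = 11,367 Wh = 11.37 kWh
Total energy = 160.8 + 106 + 373.8 + 0.4704 + 11.37 = 652.5 kWh
Cost = 652.5 kWh × $0.119 = $77.64

$77.64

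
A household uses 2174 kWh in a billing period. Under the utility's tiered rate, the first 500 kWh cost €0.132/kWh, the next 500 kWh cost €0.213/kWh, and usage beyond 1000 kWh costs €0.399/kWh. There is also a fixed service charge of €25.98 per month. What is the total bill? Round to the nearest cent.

€666.91

First 500 kWh × €0.132 = €66.00
Next 500 kWh × €0.213 = €106.50
Remaining 1174 kWh × €0.399 = €468.43
Energy charge = €640.93; + service €25.98 = €666.91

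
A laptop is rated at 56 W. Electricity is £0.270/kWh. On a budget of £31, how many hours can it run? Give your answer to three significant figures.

Energy budget = £31 / £0.270 per kWh = 114.8 kWh = 114,815 Wh
Runtime = 114,815 Wh / 56 W = 2,050 h

2050 h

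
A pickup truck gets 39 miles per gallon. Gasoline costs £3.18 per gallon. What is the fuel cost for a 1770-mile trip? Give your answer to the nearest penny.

Fuel = 1770 mi / 39 mpg = 45.38 gal
Cost = 45.38 gal × £3.18/gal = £144.32

£144.32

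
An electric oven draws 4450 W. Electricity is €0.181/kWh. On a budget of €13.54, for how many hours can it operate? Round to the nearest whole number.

Energy budget = €13.54 / €0.181 per kWh = 74.81 kWh = 74,807 Wh
Runtime = 74,807 Wh / 4450 W = 16.81 h

17 h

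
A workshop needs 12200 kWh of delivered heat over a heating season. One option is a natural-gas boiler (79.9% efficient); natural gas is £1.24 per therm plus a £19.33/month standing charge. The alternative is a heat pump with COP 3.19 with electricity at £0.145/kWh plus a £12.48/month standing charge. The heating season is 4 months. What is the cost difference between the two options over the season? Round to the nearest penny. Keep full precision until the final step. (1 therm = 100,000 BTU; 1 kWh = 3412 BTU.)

Heat load = 12200 kWh × 3412 = 41,626,400 BTU
Gas: input = 41,626,400 / 0.799 = 52,098,123 BTU = 521 therm → 521 × £1.24 = £646.02; + 4 × £19.33 standing = £723.34
Heat pump: 41,626,400 BTU / 3412 = 12,200 kWh heat; / 3.19 = 3,824 kWh in → × £0.145 = £554.55; + 4 × £12.48 standing = £604.47
Difference = |£723.34 − £604.47| = £118.87

£118.87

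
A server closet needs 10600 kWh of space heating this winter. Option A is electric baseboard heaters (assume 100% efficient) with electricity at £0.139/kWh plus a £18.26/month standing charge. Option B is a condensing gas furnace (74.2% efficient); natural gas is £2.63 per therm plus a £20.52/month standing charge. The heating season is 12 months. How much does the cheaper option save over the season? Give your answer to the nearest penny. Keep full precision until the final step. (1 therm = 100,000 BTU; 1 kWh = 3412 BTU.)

£164.34

Heat load = 10600 kWh × 3412 = 36,167,200 BTU
Gas: input = 36,167,200 / 0.742 = 48,742,857 BTU = 487.4 therm → 487.4 × £2.63 = £1,281.94; + 12 × £20.52 standing = £1,528.18
Electric: 36,167,200 BTU / 3412 = 10,600 kWh → × £0.139 = £1,473.40; + 12 × £18.26 standing = £1,692.52
Difference = |£1,528.18 − £1,692.52| = £164.34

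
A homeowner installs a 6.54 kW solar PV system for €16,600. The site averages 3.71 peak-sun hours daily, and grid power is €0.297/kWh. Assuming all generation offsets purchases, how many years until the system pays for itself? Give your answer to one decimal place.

6.3 years

Daily generation = 6.54 kW × 3.71 h = 24.26 kWh
Annual generation = 24.26 × 365 = 8856.1 kWh
Annual savings = 8856.1 × €0.297 = €2,630.27
Payback = €16,600 / €2,630.27 = 6.31 years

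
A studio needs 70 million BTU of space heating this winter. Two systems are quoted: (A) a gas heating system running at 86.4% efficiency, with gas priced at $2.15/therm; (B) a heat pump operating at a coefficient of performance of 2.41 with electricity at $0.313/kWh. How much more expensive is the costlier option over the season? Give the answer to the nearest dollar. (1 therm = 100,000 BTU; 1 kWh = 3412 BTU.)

$923

Heat load = 70 × 10⁶ BTU = 70,000,000 BTU
Gas: input = 70,000,000 / 0.864 = 81,018,519 BTU = 810.2 therm → 810.2 × $2.15 = $1,741.90
Heat pump: 70,000,000 BTU / 3412 = 20,520 kWh heat; / 2.41 = 8,513 kWh in → × $0.313 = $2,664.50
Difference = |$1,741.90 − $2,664.50| = $922.61 ≈ $923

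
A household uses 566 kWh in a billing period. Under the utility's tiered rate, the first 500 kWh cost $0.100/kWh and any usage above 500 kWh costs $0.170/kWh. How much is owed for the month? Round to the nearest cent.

First 500 kWh × $0.100 = $50.00
Remaining 66 kWh × $0.170 = $11.22
Total = $61.22

$61.22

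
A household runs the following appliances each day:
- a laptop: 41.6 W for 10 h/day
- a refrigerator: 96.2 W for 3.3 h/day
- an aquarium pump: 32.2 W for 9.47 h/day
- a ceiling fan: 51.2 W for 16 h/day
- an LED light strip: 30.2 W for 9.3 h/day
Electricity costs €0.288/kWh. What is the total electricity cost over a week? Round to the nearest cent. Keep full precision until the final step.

€4.31

laptop: 41.6 W × 10 h × 7 d = 2,912 Wh = 2.912 kWh
refrigerator: 96.2 W × 3.3 h × 7 d = 2,222 Wh = 2.222 kWh
aquarium pump: 32.2 W × 9.47 h × 7 d = 2,135 Wh = 2.135 kWh
ceiling fan: 51.2 W × 16 h × 7 d = 5,734 Wh = 5.734 kWh
LED light strip: 30.2 W × 9.3 h × 7 d = 1,966 Wh = 1.966 kWh
Total energy = 2.912 + 2.222 + 2.135 + 5.734 + 1.966 = 14.97 kWh
Cost = 14.97 kWh × €0.288 = €4.31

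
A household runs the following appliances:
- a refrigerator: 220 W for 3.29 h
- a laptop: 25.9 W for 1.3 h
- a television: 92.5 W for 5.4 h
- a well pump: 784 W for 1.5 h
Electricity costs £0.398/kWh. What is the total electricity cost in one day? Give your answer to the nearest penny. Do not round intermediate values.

£0.97

refrigerator: 220 W × 3.29 h = 724 Wh = 0.7238 kWh
laptop: 25.9 W × 1.3 h = 34 Wh = 0.03367 kWh
television: 92.5 W × 5.4 h = 500 Wh = 0.4995 kWh
well pump: 784 W × 1.5 h = 1,176 Wh = 1.176 kWh
Total energy = 0.7238 + 0.03367 + 0.4995 + 1.176 = 2.433 kWh
Cost = 2.433 kWh × £0.398 = £0.97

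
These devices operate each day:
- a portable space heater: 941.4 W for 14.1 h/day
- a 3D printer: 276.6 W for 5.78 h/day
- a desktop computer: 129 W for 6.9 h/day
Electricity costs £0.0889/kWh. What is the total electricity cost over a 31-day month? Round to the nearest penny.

portable space heater: 941.4 W × 14.1 h × 31 d = 411,486 Wh = 411.5 kWh
3D printer: 276.6 W × 5.78 h × 31 d = 49,561 Wh = 49.56 kWh
desktop computer: 129 W × 6.9 h × 31 d = 27,593 Wh = 27.59 kWh
Total energy = 411.5 + 49.56 + 27.59 = 488.6 kWh
Cost = 488.6 kWh × £0.0889 = £43.44

£43.44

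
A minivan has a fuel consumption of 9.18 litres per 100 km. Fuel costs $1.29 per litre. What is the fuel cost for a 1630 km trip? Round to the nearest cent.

$193.03

Fuel = 9.18 L/100 km × 1630 km / 100 = 149.6 L
Cost = 149.6 L × $1.29/L = $193.03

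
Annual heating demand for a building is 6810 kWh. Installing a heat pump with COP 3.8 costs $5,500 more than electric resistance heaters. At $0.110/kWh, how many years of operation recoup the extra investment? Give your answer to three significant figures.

9.96 years

Resistance: 6810 kWh × $0.110 = $749.10/yr
Heat pump: 6810 / 3.8 = 1792 kWh in → × $0.110 = $197.13/yr
Annual savings = $551.97
Payback = $5,500 / $551.97 = 9.96 years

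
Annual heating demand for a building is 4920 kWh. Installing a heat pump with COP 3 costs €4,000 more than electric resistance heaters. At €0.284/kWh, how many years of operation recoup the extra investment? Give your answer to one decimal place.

Resistance: 4920 kWh × €0.284 = €1,397.28/yr
Heat pump: 4920 / 3 = 1640 kWh in → × €0.284 = €465.76/yr
Annual savings = €931.52
Payback = €4,000 / €931.52 = 4.29 years

4.3 years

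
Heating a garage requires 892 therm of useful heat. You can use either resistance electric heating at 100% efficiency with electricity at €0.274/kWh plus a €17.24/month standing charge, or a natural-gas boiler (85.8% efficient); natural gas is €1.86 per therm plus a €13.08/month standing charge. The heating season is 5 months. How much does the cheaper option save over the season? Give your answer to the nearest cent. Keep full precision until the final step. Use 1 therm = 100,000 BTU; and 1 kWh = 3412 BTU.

Heat load = 892 therm × 100,000 = 89,200,000 BTU
Gas: input = 89,200,000 / 0.858 = 103,962,704 BTU = 1,040 therm → 1,040 × €1.86 = €1,933.71; + 5 × €13.08 standing = €1,999.11
Electric: 89,200,000 BTU / 3412 = 26,140 kWh → × €0.274 = €7,163.19; + 5 × €17.24 standing = €7,249.39
Difference = |€1,999.11 − €7,249.39| = €5,250.28

€5250.28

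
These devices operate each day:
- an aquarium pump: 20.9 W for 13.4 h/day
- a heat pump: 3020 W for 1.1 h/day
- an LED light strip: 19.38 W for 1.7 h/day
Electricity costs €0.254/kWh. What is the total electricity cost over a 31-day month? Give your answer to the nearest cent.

aquarium pump: 20.9 W × 13.4 h × 31 d = 8,682 Wh = 8.682 kWh
heat pump: 3020 W × 1.1 h × 31 d = 102,982 Wh = 103 kWh
LED light strip: 19.38 W × 1.7 h × 31 d = 1,021 Wh = 1.021 kWh
Total energy = 8.682 + 103 + 1.021 = 112.7 kWh
Cost = 112.7 kWh × €0.254 = €28.62

€28.62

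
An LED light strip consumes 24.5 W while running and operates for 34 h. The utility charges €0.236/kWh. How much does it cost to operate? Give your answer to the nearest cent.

€0.20

Energy = 24.5 W × 34 h = 833 Wh = 0.833 kWh
Cost = 0.833 kWh × €0.236/kWh = €0.20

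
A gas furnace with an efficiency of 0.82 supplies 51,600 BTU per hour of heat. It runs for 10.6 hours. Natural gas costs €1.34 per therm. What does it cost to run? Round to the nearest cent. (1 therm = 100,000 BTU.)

€8.94

Heat delivered = 51,600 BTU/h × 10.6 h = 546,960 BTU
Gas input = 546,960 / 0.82 = 667,024 BTU
= 667,024 / 100,000 = 6.67 therm
Cost = 6.67 × €1.34/therm = €8.94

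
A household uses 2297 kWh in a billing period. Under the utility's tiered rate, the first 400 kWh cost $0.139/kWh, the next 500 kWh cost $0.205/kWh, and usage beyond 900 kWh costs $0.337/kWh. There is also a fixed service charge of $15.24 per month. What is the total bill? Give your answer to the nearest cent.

First 400 kWh × $0.139 = $55.60
Next 500 kWh × $0.205 = $102.50
Remaining 1397 kWh × $0.337 = $470.79
Energy charge = $628.89; + service $15.24 = $644.13

$644.13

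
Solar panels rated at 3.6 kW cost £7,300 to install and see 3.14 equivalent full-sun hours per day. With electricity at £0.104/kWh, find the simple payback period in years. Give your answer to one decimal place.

17.0 years

Daily generation = 3.6 kW × 3.14 h = 11.3 kWh
Annual generation = 11.3 × 365 = 4126 kWh
Annual savings = 4126 × £0.104 = £429.10
Payback = £7,300 / £429.10 = 17 years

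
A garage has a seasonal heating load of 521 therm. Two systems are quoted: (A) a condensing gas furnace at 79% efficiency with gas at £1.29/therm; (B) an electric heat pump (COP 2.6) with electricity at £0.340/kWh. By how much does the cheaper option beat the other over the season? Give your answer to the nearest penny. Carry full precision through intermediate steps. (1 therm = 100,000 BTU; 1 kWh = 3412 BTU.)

Heat load = 521 therm × 100,000 = 52,100,000 BTU
Gas: input = 52,100,000 / 0.79 = 65,949,367 BTU = 659.5 therm → 659.5 × £1.29 = £850.75
Heat pump: 52,100,000 BTU / 3412 = 15,270 kWh heat; / 2.6 = 5,873 kWh in → × £0.340 = £1,996.80
Difference = |£850.75 − £1,996.80| = £1,146.05

£1146.05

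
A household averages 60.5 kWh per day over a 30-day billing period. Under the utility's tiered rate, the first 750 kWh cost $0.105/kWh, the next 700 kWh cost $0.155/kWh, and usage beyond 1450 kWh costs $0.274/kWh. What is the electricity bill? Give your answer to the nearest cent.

$287.26

Usage = 60.5 kWh/day × 30 days = 1815 kWh
First 750 kWh × $0.105 = $78.75
Next 700 kWh × $0.155 = $108.50
Remaining 365 kWh × $0.274 = $100.01
Total = $287.26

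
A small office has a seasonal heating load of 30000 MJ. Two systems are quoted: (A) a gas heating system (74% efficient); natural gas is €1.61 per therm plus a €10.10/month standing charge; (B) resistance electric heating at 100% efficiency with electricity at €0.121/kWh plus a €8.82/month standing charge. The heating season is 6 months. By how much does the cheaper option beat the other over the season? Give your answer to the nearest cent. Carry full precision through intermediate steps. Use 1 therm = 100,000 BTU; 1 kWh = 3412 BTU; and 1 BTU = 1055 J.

€382.07

Heat load = 30000 MJ = 30,000,000,000 J / 1055 = 28,436,019 BTU
Gas: input = 28,436,019 / 0.74 = 38,427,053 BTU = 384.3 therm → 384.3 × €1.61 = €618.68; + 6 × €10.10 standing = €679.28
Electric: 28,436,019 BTU / 3412 = 8,334 kWh → × €0.121 = €1,008.43; + 6 × €8.82 standing = €1,061.35
Difference = |€679.28 − €1,061.35| = €382.07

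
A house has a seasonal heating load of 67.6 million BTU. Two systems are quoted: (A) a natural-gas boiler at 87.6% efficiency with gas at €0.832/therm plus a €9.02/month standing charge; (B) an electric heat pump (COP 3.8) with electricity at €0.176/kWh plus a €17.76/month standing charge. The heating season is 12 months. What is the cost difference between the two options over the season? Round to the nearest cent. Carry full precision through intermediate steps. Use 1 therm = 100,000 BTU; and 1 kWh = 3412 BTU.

€380.46

Heat load = 67.6 × 10⁶ BTU = 67,600,000 BTU
Gas: input = 67,600,000 / 0.876 = 77,168,950 BTU = 771.7 therm → 771.7 × €0.832 = €642.05; + 12 × €9.02 standing = €750.29
Heat pump: 67,600,000 BTU / 3412 = 19,810 kWh heat; / 3.8 = 5,214 kWh in → × €0.176 = €917.63; + 12 × €17.76 standing = €1,130.75
Difference = |€750.29 − €1,130.75| = €380.46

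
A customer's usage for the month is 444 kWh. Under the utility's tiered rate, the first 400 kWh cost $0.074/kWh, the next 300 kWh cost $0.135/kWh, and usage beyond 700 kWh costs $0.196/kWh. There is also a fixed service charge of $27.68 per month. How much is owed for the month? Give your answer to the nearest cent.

First 400 kWh × $0.074 = $29.60
Next 44 kWh × $0.135 = $5.94
Remaining tier: 0 kWh (not reached)
Energy charge = $35.54; + service $27.68 = $63.22

$63.22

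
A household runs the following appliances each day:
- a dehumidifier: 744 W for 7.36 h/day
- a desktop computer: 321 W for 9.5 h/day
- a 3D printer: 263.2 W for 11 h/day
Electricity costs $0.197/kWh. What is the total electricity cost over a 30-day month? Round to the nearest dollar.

dehumidifier: 744 W × 7.36 h × 30 d = 164,275 Wh = 164.3 kWh
desktop computer: 321 W × 9.5 h × 30 d = 91,485 Wh = 91.48 kWh
3D printer: 263.2 W × 11 h × 30 d = 86,856 Wh = 86.86 kWh
Total energy = 164.3 + 91.48 + 86.86 = 342.6 kWh
Cost = 342.6 kWh × $0.197 = $67.50 ≈ $67

$67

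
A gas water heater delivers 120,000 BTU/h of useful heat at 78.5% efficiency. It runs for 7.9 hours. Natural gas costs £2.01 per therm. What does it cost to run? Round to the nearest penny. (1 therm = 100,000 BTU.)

Heat delivered = 120,000 BTU/h × 7.9 h = 948,000 BTU
Gas input = 948,000 / 0.785 = 1,207,643 BTU
= 1,207,643 / 100,000 = 12.08 therm
Cost = 12.08 × £2.01/therm = £24.27

£24.27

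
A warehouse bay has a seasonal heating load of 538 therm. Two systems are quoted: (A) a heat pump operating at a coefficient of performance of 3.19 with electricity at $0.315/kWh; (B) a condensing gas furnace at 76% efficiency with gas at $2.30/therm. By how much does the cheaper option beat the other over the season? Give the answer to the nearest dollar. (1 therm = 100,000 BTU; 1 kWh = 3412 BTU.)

$71

Heat load = 538 therm × 100,000 = 53,800,000 BTU
Gas: input = 53,800,000 / 0.76 = 70,789,474 BTU = 707.9 therm → 707.9 × $2.30 = $1,628.16
Heat pump: 53,800,000 BTU / 3412 = 15,770 kWh heat; / 3.19 = 4,943 kWh in → × $0.315 = $1,557.02
Difference = |$1,628.16 − $1,557.02| = $71.14 ≈ $71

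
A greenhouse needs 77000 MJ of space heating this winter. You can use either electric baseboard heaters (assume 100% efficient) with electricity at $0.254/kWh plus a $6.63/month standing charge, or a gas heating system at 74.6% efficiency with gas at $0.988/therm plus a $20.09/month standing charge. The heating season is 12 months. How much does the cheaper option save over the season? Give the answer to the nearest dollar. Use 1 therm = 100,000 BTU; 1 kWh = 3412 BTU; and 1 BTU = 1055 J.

$4305

Heat load = 77000 MJ = 77,000,000,000 J / 1055 = 72,985,782 BTU
Gas: input = 72,985,782 / 0.746 = 97,836,169 BTU = 978.4 therm → 978.4 × $0.988 = $966.62; + 12 × $20.09 standing = $1,207.70
Electric: 72,985,782 BTU / 3412 = 21,390 kWh → × $0.254 = $5,433.29; + 12 × $6.63 standing = $5,512.85
Difference = |$1,207.70 − $5,512.85| = $4,305.15 ≈ $4305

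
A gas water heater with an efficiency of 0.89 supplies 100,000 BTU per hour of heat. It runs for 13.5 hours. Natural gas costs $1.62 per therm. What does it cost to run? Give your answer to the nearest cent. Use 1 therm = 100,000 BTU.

$24.57

Heat delivered = 100,000 BTU/h × 13.5 h = 1,350,000 BTU
Gas input = 1,350,000 / 0.89 = 1,516,854 BTU
= 1,516,854 / 100,000 = 15.17 therm
Cost = 15.17 × $1.62/therm = $24.57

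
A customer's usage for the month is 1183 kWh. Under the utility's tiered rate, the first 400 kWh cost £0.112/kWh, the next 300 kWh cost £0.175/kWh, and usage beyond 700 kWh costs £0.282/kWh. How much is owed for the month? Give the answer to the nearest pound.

£234

First 400 kWh × £0.112 = £44.80
Next 300 kWh × £0.175 = £52.50
Remaining 483 kWh × £0.282 = £136.21
Total = £233.51 ≈ £234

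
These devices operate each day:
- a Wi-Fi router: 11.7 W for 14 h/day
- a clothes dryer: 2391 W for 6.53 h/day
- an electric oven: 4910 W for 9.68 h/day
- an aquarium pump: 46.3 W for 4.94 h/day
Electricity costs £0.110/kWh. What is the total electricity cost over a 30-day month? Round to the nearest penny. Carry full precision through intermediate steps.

Wi-Fi router: 11.7 W × 14 h × 30 d = 4,914 Wh = 4.914 kWh
clothes dryer: 2391 W × 6.53 h × 30 d = 468,397 Wh = 468.4 kWh
electric oven: 4910 W × 9.68 h × 30 d = 1,425,864 Wh = 1,426 kWh
aquarium pump: 46.3 W × 4.94 h × 30 d = 6,862 Wh = 6.862 kWh
Total energy = 4.914 + 468.4 + 1,426 + 6.862 = 1,906 kWh
Cost = 1,906 kWh × £0.110 = £209.66

£209.66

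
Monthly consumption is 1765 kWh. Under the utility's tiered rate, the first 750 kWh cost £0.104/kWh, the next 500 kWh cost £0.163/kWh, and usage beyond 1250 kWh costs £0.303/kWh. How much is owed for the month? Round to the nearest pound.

First 750 kWh × £0.104 = £78.00
Next 500 kWh × £0.163 = £81.50
Remaining 515 kWh × £0.303 = £156.04
Total = £315.54 ≈ £316

£316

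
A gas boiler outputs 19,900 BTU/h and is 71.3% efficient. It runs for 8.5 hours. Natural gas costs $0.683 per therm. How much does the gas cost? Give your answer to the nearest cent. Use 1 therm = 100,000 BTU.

Heat delivered = 19,900 BTU/h × 8.5 h = 169,150 BTU
Gas input = 169,150 / 0.713 = 237,237 BTU
= 237,237 / 100,000 = 2.372 therm
Cost = 2.372 × $0.683/therm = $1.62

$1.62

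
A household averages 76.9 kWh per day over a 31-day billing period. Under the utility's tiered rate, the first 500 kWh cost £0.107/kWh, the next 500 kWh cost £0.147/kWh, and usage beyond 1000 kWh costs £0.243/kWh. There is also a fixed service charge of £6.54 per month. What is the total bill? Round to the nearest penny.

Usage = 76.9 kWh/day × 31 days = 2383.9 kWh
First 500 kWh × £0.107 = £53.50
Next 500 kWh × £0.147 = £73.50
Remaining 1383.9 kWh × £0.243 = £336.29
Energy charge = £463.29; + service £6.54 = £469.83

£469.83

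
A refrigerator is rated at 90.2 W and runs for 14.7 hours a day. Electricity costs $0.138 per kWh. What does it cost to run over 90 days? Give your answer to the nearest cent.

Energy = 90.2 W × 14.7 h/day × 90 days = 119,335 Wh = 119.3 kWh
Cost = 119.3 kWh × $0.138/kWh = $16.47

$16.47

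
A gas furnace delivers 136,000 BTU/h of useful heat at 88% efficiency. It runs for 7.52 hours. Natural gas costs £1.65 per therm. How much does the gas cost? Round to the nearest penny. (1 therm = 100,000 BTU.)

£19.18

Heat delivered = 136,000 BTU/h × 7.52 h = 1,022,720 BTU
Gas input = 1,022,720 / 0.88 = 1,162,182 BTU
= 1,162,182 / 100,000 = 11.62 therm
Cost = 11.62 × £1.65/therm = £19.18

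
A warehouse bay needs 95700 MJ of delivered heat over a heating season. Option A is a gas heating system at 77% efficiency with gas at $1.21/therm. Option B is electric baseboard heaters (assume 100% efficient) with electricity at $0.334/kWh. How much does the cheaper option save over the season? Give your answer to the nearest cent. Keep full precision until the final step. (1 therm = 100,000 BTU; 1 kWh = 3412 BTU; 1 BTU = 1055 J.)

$7454.21

Heat load = 95700 MJ = 95,700,000,000 J / 1055 = 90,710,900 BTU
Gas: input = 90,710,900 / 0.77 = 117,806,364 BTU = 1,178 therm → 1,178 × $1.21 = $1,425.46
Electric: 90,710,900 BTU / 3412 = 26,590 kWh → × $0.334 = $8,879.67
Difference = |$1,425.46 − $8,879.67| = $7,454.21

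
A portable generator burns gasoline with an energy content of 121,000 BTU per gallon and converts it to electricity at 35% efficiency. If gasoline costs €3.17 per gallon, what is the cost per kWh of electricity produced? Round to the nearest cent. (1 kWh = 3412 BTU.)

€0.26

Electrical output per gallon = 121,000 BTU × 0.35 / 3412 BTU/kWh = 12.41 kWh
Cost per kWh = €3.17 / 12.41 kWh = €0.255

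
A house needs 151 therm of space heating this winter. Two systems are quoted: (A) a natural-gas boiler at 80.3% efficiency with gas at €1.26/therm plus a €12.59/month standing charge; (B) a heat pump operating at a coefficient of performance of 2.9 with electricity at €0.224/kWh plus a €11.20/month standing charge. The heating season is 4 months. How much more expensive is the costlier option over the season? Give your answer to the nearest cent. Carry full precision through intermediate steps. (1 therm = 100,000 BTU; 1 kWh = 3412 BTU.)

€99.34

Heat load = 151 therm × 100,000 = 15,100,000 BTU
Gas: input = 15,100,000 / 0.803 = 18,804,483 BTU = 188 therm → 188 × €1.26 = €236.94; + 4 × €12.59 standing = €287.30
Heat pump: 15,100,000 BTU / 3412 = 4,426 kWh heat; / 2.9 = 1,526 kWh in → × €0.224 = €341.84; + 4 × €11.20 standing = €386.64
Difference = |€287.30 − €386.64| = €99.34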